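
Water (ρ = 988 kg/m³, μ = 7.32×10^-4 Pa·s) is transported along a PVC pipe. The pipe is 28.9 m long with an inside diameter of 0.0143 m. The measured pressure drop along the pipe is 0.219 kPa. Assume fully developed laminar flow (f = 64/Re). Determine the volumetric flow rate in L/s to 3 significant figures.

For laminar flow, f = 64/Re with Re = ρVD/μ, so Darcy-Weisbach reduces to ΔP = 32μLV/D². Solving for V: V = ΔP·D²/(32μL) = 219·(0.0143)²/(32·0.000732·28.9) = 0.06615 m/s.
Check: Re = ρVD/μ = 988·0.06615·0.0143/0.000732 = 1277 < 2300, so the laminar assumption holds.
Q = V·A = 0.06615·(π/4·0.0143²) = 1.062e-05 m³/s = 0.0106 L/s.

Q ≈ 0.0106 L/s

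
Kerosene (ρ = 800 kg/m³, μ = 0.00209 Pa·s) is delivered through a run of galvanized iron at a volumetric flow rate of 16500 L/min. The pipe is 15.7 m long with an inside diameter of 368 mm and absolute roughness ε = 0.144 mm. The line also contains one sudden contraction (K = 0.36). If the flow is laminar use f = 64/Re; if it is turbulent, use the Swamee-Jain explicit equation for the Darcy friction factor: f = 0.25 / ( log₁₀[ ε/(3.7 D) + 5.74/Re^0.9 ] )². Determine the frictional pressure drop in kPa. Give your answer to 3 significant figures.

ΔP ≈ 2.95 kPa

Q = 16500 L/min = 16500/60000 = 0.275 m³/s.
Cross-sectional area A = πD²/4 = π(0.368)²/4 = 0.1064 m²; mean velocity V = Q/A = 0.275/0.1064 = 2.586 m/s.
Reynolds number Re = ρVD/μ = 800 · 2.586 · 0.368 / 0.00209 = 3.642e+05.
Re > 4000 → turbulent. Relative roughness ε/D = 0.000144/0.368 = 0.000391. Swamee-Jain: f = 0.25/(log₁₀[0.000391/3.7 + 5.74/3.642e+05^0.9])² = 0.25/(log₁₀[0.000106 + 5.67e-05])² = 0.25/(-3.789)² = 0.01741.
Total minor-loss coefficient ΣK = 1·0.36 = 0.36.
ΔP = [f·L/D + ΣK]·(ρV²/2) = [0.01741·15.7/0.368 + 0.36]·(800·2.586²/2) = [0.7428 + 0.36]·2674 = 2949 Pa.
ΔP = 2949 Pa = 2.95 kPa.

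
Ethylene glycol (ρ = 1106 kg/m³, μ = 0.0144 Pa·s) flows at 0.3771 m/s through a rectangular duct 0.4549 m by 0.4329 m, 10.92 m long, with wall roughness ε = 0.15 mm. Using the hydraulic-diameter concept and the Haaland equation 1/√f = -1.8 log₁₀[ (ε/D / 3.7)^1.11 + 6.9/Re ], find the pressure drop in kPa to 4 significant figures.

Hydraulic diameter D_h = 4A/P = 4·(0.4549·0.4329)/(2·(0.4549+0.4329)) = 0.7877/1.776 = 0.4436 m.
Re = ρVD_h/μ = 1106·0.3771·0.4436/0.0144 = 1.285e+04.
ε/D_h = 0.00015/0.4436 = 0.000338; Haaland gives 1/√f = -1.8 log₁₀[3.29e-05+0.000537] = 5.84, so f = 0.02932.
ΔP = f(L/D_h)(ρV²/2) = 0.02932·10.92/0.4436·78.64 = 56.76 Pa.
ΔP = 0.05676 kPa.

ΔP ≈ 0.05676 kPa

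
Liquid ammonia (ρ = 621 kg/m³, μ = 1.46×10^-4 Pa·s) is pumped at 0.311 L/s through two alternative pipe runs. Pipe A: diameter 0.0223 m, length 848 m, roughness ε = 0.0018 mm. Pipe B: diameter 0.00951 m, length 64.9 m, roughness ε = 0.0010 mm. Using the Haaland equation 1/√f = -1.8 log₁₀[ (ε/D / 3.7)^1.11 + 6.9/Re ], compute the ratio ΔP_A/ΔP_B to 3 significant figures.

ΔP_A/ΔP_B ≈ 0.214

Pipe A: V = Q/A = 0.000311/0.0003906 = 0.7963 m/s; Re = 7.553e+04; ε/D = 8.07e-05; Haaland → f = 0.01921; ΔP_A = f(L/D)(ρV²/2) = 1.438e+05 Pa.
Pipe B: V = Q/A = 0.000311/7.103e-05 = 4.378 m/s; Re = 1.771e+05; ε/D = 0.000105; Haaland → f = 0.01654; ΔP_B = f(L/D)(ρV²/2) = 6.72e+05 Pa.
ΔP_A/ΔP_B = 1.438e+05/6.72e+05 = 0.214.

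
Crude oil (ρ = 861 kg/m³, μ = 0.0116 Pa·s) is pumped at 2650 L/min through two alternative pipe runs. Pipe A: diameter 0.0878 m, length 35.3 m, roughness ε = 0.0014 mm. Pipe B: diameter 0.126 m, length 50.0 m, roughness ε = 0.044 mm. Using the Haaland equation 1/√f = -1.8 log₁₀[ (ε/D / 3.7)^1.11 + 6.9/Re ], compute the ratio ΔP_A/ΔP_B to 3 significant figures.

ΔP_A/ΔP_B ≈ 3.82

Pipe A: V = Q/A = 0.04417/0.006055 = 7.295 m/s; Re = 4.754e+04; ε/D = 1.59e-05; Haaland → f = 0.02099; ΔP_A = f(L/D)(ρV²/2) = 1.933e+05 Pa.
Pipe B: V = Q/A = 0.04417/0.01247 = 3.542 m/s; Re = 3.313e+04; ε/D = 0.000349; Haaland → f = 0.02361; ΔP_B = f(L/D)(ρV²/2) = 5.061e+04 Pa.
ΔP_A/ΔP_B = 1.933e+05/5.061e+04 = 3.82.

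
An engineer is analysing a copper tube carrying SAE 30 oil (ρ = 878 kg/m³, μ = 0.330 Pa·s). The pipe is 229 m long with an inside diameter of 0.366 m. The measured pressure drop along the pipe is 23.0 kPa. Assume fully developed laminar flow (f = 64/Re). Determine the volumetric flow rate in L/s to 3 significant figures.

For laminar flow, f = 64/Re with Re = ρVD/μ, so Darcy-Weisbach reduces to ΔP = 32μLV/D². Solving for V: V = ΔP·D²/(32μL) = 2.3e+04·(0.366)²/(32·0.33·229) = 1.274 m/s.
Check: Re = ρVD/μ = 878·1.274·0.366/0.33 = 1241 < 2300, so the laminar assumption holds.
Q = V·A = 1.274·(π/4·0.366²) = 0.134 m³/s = 134 L/s.

Q ≈ 134 L/s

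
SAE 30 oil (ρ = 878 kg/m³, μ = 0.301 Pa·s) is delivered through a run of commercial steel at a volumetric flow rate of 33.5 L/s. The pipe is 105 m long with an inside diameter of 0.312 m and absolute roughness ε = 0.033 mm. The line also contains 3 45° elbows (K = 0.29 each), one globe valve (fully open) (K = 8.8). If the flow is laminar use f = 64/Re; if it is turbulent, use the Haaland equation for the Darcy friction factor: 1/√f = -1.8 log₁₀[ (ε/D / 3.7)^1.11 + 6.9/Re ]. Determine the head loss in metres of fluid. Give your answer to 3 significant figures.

Q = 33.5 L/s = 33.5/1000 = 0.0335 m³/s.
Cross-sectional area A = πD²/4 = π(0.312)²/4 = 0.07645 m²; mean velocity V = Q/A = 0.0335/0.07645 = 0.4382 m/s.
Reynolds number Re = ρVD/μ = 878 · 0.4382 · 0.312 / 0.301 = 398.8.
Re < 2300 → laminar flow, so f = 64/Re = 64/398.8 = 0.1605 (the turbulent correlation is not needed).
Total minor-loss coefficient ΣK = 3·0.29 + 1·8.8 = 9.67.
ΔP = [f·L/D + ΣK]·(ρV²/2) = [0.1605·105/0.312 + 9.67]·(878·0.4382²/2) = [54.01 + 9.67]·84.29 = 5367 Pa.
Head loss h_f = ΔP/(ρg) = 5367/(878·9.81) = 0.623 m.

h_f ≈ 0.623 m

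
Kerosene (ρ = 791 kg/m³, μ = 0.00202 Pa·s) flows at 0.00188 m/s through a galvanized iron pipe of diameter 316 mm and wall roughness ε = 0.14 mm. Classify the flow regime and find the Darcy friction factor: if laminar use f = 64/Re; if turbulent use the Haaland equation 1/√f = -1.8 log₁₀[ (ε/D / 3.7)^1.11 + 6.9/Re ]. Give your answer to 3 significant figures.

f ≈ 0.275

Re = ρVD/μ = 791·0.00188·0.316/0.00202 = 232.6.
Re < 2300 → laminar, so f = 64/Re = 0.2751 (roughness is irrelevant in laminar flow).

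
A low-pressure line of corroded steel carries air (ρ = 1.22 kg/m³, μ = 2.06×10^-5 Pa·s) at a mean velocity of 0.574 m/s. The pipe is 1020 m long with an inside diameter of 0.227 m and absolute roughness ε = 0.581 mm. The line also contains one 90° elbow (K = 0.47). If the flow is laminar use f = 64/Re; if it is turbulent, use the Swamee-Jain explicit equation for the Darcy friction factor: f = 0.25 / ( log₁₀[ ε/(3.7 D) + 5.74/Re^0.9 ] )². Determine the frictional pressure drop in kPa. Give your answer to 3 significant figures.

ΔP ≈ 0.0335 kPa

Reynolds number Re = ρVD/μ = 1.22 · 0.574 · 0.227 / 2.06e-05 = 7717.
Re > 4000 → turbulent. Relative roughness ε/D = 0.000581/0.227 = 0.00256. Swamee-Jain: f = 0.25/(log₁₀[0.00256/3.7 + 5.74/7717^0.9])² = 0.25/(log₁₀[0.000692 + 0.00182])² = 0.25/(-2.6)² = 0.03698.
Total minor-loss coefficient ΣK = 1·0.47 = 0.47.
ΔP = [f·L/D + ΣK]·(ρV²/2) = [0.03698·1020/0.227 + 0.47]·(1.22·0.574²/2) = [166.2 + 0.47]·0.201 = 33.49 Pa.
ΔP = 33.49 Pa = 0.0335 kPa.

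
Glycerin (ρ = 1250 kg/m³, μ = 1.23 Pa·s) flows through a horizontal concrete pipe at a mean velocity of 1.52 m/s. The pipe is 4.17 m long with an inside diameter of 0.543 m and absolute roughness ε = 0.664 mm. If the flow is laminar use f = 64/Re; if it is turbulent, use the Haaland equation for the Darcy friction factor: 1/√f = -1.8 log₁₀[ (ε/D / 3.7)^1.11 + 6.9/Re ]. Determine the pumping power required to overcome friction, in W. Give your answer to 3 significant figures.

P ≈ 298 W

Reynolds number Re = ρVD/μ = 1250 · 1.52 · 0.543 / 1.23 = 838.8.
Re < 2300 → laminar flow, so f = 64/Re = 64/838.8 = 0.0763 (the turbulent correlation is not needed).
Darcy-Weisbach: ΔP = f(L/D)(ρV²/2) = 0.0763·(4.17/0.543)·(1250·1.52²/2) = 0.0763·7.68·1444 = 846.1 Pa.
Q = V·A = 1.52·0.2316 = 0.352 m³/s.
Pumping power P = QΔP = 0.352·846.1 = 297.8 W = 298 W.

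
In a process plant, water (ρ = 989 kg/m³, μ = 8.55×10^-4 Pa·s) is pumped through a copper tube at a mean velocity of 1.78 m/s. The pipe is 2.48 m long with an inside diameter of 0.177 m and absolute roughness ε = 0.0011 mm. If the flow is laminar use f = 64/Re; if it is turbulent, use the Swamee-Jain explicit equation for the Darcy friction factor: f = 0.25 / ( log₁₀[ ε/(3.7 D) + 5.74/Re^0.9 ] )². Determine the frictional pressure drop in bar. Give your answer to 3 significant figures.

ΔP ≈ 0.00306 bar

Reynolds number Re = ρVD/μ = 989 · 1.78 · 0.177 / 0.000855 = 3.644e+05.
Re > 4000 → turbulent. Relative roughness ε/D = 1.1e-06/0.177 = 6.21e-06. Swamee-Jain: f = 0.25/(log₁₀[6.21e-06/3.7 + 5.74/3.644e+05^0.9])² = 0.25/(log₁₀[1.68e-06 + 5.67e-05])² = 0.25/(-4.234)² = 0.01395.
Darcy-Weisbach: ΔP = f(L/D)(ρV²/2) = 0.01395·(2.48/0.177)·(989·1.78²/2) = 0.01395·14.01·1567 = 306.2 Pa.
ΔP = 306.2 Pa = 0.00306 bar.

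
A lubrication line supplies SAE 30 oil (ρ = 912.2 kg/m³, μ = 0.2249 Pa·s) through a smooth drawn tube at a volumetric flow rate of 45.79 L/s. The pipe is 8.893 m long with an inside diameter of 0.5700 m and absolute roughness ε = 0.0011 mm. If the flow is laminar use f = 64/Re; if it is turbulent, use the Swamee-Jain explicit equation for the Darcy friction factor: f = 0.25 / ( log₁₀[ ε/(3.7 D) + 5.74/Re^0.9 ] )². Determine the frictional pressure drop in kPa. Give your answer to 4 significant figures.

ΔP ≈ 0.03535 kPa

Q = 45.79 L/s = 45.79/1000 = 0.04579 m³/s.
Cross-sectional area A = πD²/4 = π(0.57)²/4 = 0.2552 m²; mean velocity V = Q/A = 0.04579/0.2552 = 0.1794 m/s.
Reynolds number Re = ρVD/μ = 912.2 · 0.1794 · 0.57 / 0.225 = 414.9.
Re < 2300 → laminar flow, so f = 64/Re = 64/414.9 = 0.1543 (the turbulent correlation is not needed).
Darcy-Weisbach: ΔP = f(L/D)(ρV²/2) = 0.1543·(8.893/0.57)·(912.2·0.1794²/2) = 0.1543·15.6·14.69 = 35.35 Pa.
ΔP = 35.35 Pa = 0.03535 kPa.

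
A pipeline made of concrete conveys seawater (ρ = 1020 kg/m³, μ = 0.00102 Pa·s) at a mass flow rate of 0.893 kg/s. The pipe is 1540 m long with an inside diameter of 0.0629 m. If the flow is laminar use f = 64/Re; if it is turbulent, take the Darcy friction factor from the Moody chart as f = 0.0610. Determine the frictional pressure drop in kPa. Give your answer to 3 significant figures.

ΔP ≈ 60.5 kPa

A = πD²/4 = π(0.0629)²/4 = 0.003107 m²; mean velocity V = ṁ/(ρA) = 0.893/(1020 · 0.003107) = 0.2817 m/s.
Reynolds number Re = ρVD/μ = 1020 · 0.2817 · 0.0629 / 0.00102 = 1.772e+04.
Re > 4000 → turbulent; use the Moody-chart value f = 0.0610.
Darcy-Weisbach: ΔP = f(L/D)(ρV²/2) = 0.061·(1540/0.0629)·(1020·0.2817²/2) = 0.061·2.448e+04·40.48 = 6.046e+04 Pa.
ΔP = 6.046e+04 Pa = 60.5 kPa.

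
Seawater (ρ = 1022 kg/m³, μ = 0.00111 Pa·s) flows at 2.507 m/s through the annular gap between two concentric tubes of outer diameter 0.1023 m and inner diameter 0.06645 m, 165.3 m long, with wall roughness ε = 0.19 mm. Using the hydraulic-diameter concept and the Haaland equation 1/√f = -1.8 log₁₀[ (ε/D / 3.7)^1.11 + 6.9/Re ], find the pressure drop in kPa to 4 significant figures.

Hydraulic diameter D_h = 4A/P = D_o - D_i = 0.1023 - 0.06645 = 0.03585 m.
Re = ρVD_h/μ = 1022·2.507·0.03585/0.00111 = 8.275e+04.
ε/D_h = 0.00019/0.03585 = 0.0053; Haaland gives 1/√f = -1.8 log₁₀[0.000697+8.34e-05] = 5.594, so f = 0.03196.
ΔP = f(L/D_h)(ρV²/2) = 0.03196·165.3/0.03585·3212 = 4.733e+05 Pa.
ΔP = 473.3 kPa.

ΔP ≈ 473.3 kPa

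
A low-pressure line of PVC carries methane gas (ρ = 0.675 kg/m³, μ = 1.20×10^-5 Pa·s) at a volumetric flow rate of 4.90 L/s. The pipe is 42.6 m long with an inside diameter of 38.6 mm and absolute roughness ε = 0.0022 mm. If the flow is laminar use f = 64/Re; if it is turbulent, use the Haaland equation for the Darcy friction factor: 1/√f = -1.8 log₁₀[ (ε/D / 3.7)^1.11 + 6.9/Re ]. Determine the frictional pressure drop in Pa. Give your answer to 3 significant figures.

ΔP ≈ 207 Pa

Q = 4.90 L/s = 4.90/1000 = 0.0049 m³/s.
Cross-sectional area A = πD²/4 = π(0.0386)²/4 = 0.00117 m²; mean velocity V = Q/A = 0.0049/0.00117 = 4.187 m/s.
Reynolds number Re = ρVD/μ = 0.675 · 4.187 · 0.0386 / 1.2e-05 = 9092.
Re > 4000 → turbulent. Relative roughness ε/D = 2.2e-06/0.0386 = 5.7e-05. Haaland: 1/√f = -1.8 log₁₀[(5.7e-05/3.7)^1.11 + 6.9/9092] = -1.8 log₁₀[4.55e-06 + 0.000759] = 5.611, so f = 0.03176.
Darcy-Weisbach: ΔP = f(L/D)(ρV²/2) = 0.03176·(42.6/0.0386)·(0.675·4.187²/2) = 0.03176·1104·5.917 = 207.4 Pa.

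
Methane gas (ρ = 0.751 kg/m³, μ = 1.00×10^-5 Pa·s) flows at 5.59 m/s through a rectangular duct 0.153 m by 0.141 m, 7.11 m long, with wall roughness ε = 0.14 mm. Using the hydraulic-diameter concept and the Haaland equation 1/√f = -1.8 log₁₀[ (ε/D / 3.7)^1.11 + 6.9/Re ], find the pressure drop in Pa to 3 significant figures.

ΔP ≈ 13.1 Pa

Hydraulic diameter D_h = 4A/P = 4·(0.153·0.141)/(2·(0.153+0.141)) = 0.08629/0.588 = 0.1468 m.
Re = ρVD_h/μ = 0.751·5.59·0.1468/1e-05 = 6.161e+04.
ε/D_h = 0.00014/0.1468 = 0.000954; Haaland gives 1/√f = -1.8 log₁₀[0.000104+0.000112] = 6.598, so f = 0.02297.
ΔP = f(L/D_h)(ρV²/2) = 0.02297·7.11/0.1468·11.73 = 13.06 Pa.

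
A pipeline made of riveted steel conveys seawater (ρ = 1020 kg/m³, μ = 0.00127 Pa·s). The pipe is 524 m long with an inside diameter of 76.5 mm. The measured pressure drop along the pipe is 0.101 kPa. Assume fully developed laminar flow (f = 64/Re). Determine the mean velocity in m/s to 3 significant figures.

For laminar flow, f = 64/Re with Re = ρVD/μ, so Darcy-Weisbach reduces to ΔP = 32μLV/D². Solving for V: V = ΔP·D²/(32μL) = 101·(0.0765)²/(32·0.00127·524) = 0.02776 m/s.
Check: Re = ρVD/μ = 1020·0.02776·0.0765/0.00127 = 1705 < 2300, so the laminar assumption holds.

V ≈ 0.0278 m/s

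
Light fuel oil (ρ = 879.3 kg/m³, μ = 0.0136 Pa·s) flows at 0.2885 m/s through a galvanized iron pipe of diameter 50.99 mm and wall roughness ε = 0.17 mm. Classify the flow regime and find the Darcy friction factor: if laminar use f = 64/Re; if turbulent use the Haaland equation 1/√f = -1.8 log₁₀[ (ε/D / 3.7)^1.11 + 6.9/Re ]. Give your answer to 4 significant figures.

f ≈ 0.06729

Re = ρVD/μ = 879.3·0.2885·0.05099/0.0136 = 951.1.
Re < 2300 → laminar, so f = 64/Re = 0.06729 (roughness is irrelevant in laminar flow).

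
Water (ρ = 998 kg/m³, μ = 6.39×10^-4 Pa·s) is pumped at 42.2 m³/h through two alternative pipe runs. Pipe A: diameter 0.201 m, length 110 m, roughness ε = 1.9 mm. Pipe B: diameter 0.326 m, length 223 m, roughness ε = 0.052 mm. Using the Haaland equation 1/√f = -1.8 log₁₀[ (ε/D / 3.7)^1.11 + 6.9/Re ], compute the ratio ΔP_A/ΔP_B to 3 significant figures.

ΔP_A/ΔP_B ≈ 10.6

Pipe A: V = Q/A = 0.01172/0.03173 = 0.3694 m/s; Re = 1.16e+05; ε/D = 0.00945; Haaland → f = 0.03777; ΔP_A = f(L/D)(ρV²/2) = 1408 Pa.
Pipe B: V = Q/A = 0.01172/0.08347 = 0.1404 m/s; Re = 7.15e+04; ε/D = 0.00016; Haaland → f = 0.01973; ΔP_B = f(L/D)(ρV²/2) = 132.8 Pa.
ΔP_A/ΔP_B = 1408/132.8 = 10.6.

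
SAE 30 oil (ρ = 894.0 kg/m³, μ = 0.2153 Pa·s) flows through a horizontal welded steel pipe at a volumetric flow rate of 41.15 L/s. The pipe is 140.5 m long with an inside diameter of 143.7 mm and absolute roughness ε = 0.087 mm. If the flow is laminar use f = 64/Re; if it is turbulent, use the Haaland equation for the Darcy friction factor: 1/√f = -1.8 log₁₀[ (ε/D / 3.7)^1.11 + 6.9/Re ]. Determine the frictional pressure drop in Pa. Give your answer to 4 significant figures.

Q = 41.15 L/s = 41.15/1000 = 0.04115 m³/s.
Cross-sectional area A = πD²/4 = π(0.1437)²/4 = 0.01622 m²; mean velocity V = Q/A = 0.04115/0.01622 = 2.537 m/s.
Reynolds number Re = ρVD/μ = 894 · 2.537 · 0.1437 / 0.215 = 1514.
Re < 2300 → laminar flow, so f = 64/Re = 64/1514 = 0.04227 (the turbulent correlation is not needed).
Darcy-Weisbach: ΔP = f(L/D)(ρV²/2) = 0.04227·(140.5/0.1437)·(894·2.537²/2) = 0.04227·977.7·2878 = 1.189e+05 Pa.

ΔP ≈ 118900 Pa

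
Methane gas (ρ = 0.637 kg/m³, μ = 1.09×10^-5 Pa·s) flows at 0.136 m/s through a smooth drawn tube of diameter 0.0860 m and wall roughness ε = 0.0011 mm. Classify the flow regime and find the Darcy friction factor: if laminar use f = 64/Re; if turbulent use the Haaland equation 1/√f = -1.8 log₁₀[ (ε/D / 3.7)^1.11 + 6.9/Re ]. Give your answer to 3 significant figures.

f ≈ 0.0936

Re = ρVD/μ = 0.637·0.136·0.086/1.09e-05 = 683.5.
Re < 2300 → laminar, so f = 64/Re = 0.09363 (roughness is irrelevant in laminar flow).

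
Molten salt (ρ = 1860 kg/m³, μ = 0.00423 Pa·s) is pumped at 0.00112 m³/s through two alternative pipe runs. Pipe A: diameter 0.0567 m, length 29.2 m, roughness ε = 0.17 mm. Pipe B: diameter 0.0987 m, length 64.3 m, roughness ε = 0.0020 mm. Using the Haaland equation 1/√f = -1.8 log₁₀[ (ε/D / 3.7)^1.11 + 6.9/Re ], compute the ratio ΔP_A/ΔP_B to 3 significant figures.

Pipe A: V = Q/A = 0.00112/0.002525 = 0.4436 m/s; Re = 1.106e+04; ε/D = 0.003; Haaland → f = 0.03424; ΔP_A = f(L/D)(ρV²/2) = 3226 Pa.
Pipe B: V = Q/A = 0.00112/0.007651 = 0.1464 m/s; Re = 6353; ε/D = 2.03e-05; Haaland → f = 0.03514; ΔP_B = f(L/D)(ρV²/2) = 456.2 Pa.
ΔP_A/ΔP_B = 3226/456.2 = 7.07.

ΔP_A/ΔP_B ≈ 7.07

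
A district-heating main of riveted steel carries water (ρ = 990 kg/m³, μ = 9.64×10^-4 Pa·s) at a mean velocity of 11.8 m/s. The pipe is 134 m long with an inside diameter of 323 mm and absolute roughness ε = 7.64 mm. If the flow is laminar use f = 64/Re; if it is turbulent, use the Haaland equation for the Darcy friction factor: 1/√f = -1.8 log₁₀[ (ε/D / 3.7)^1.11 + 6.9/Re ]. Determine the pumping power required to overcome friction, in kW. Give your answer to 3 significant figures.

Reynolds number Re = ρVD/μ = 990 · 11.8 · 0.323 / 0.000964 = 3.914e+06.
Re > 4000 → turbulent. Relative roughness ε/D = 0.00764/0.323 = 0.0237. Haaland: 1/√f = -1.8 log₁₀[(0.0237/3.7)^1.11 + 6.9/3.914e+06] = -1.8 log₁₀[0.00367 + 1.76e-06] = 4.384, so f = 0.05203.
Darcy-Weisbach: ΔP = f(L/D)(ρV²/2) = 0.05203·(134/0.323)·(990·11.8²/2) = 0.05203·414.9·6.892e+04 = 1.488e+06 Pa.
Q = V·A = 11.8·0.08194 = 0.9669 m³/s.
Pumping power P = QΔP = 0.9669·1.488e+06 = 1439000 W = 1440 kW.

P ≈ 1440 kW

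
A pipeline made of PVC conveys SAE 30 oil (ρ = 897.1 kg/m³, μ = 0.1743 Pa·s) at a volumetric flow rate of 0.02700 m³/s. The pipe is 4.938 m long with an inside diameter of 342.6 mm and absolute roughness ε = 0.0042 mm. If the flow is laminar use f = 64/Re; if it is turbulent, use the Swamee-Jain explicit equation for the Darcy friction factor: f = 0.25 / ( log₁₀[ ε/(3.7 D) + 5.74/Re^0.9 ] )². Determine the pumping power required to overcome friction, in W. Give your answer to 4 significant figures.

Cross-sectional area A = πD²/4 = π(0.3426)²/4 = 0.09219 m²; mean velocity V = Q/A = 0.027/0.09219 = 0.2929 m/s.
Reynolds number Re = ρVD/μ = 897.1 · 0.2929 · 0.3426 / 0.174 = 516.5.
Re < 2300 → laminar flow, so f = 64/Re = 64/516.5 = 0.1239 (the turbulent correlation is not needed).
Darcy-Weisbach: ΔP = f(L/D)(ρV²/2) = 0.1239·(4.938/0.3426)·(897.1·0.2929²/2) = 0.1239·14.41·38.48 = 68.73 Pa.
Pumping power P = QΔP = 0.027·68.73 = 1.8556 W = 1.856 W.

P ≈ 1.856 W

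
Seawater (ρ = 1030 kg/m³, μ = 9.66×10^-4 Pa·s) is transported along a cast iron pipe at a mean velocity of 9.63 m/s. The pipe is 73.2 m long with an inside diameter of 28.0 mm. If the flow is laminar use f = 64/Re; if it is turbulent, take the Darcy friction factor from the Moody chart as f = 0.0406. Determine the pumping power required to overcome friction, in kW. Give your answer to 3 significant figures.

Reynolds number Re = ρVD/μ = 1030 · 9.63 · 0.028 / 0.000966 = 2.875e+05.
Re > 4000 → turbulent; use the Moody-chart value f = 0.0406.
Darcy-Weisbach: ΔP = f(L/D)(ρV²/2) = 0.0406·(73.2/0.028)·(1030·9.63²/2) = 0.0406·2614·4.776e+04 = 5.069e+06 Pa.
Q = V·A = 9.63·0.0006158 = 0.00593 m³/s.
Pumping power P = QΔP = 0.00593·5.069e+06 = 30060 W = 30.1 kW.

P ≈ 30.1 kW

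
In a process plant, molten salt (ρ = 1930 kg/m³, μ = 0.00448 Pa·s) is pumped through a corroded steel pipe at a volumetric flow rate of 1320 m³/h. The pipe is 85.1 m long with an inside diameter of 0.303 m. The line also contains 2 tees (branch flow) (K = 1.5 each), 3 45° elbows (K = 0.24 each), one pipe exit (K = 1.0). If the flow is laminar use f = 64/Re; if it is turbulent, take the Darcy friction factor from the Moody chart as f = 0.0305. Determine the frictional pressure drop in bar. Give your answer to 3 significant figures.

Q = 1320 m³/h = 1320/3600 = 0.3667 m³/s.
Cross-sectional area A = πD²/4 = π(0.303)²/4 = 0.07211 m²; mean velocity V = Q/A = 0.3667/0.07211 = 5.085 m/s.
Reynolds number Re = ρVD/μ = 1930 · 5.085 · 0.303 / 0.00448 = 6.638e+05.
Re > 4000 → turbulent; use the Moody-chart value f = 0.0305.
Total minor-loss coefficient ΣK = 2·1.5 + 3·0.24 + 1·1 = 4.72.
ΔP = [f·L/D + ΣK]·(ρV²/2) = [0.0305·85.1/0.303 + 4.72]·(1930·5.085²/2) = [8.566 + 4.72]·2.495e+04 = 3.315e+05 Pa.
ΔP = 3.315e+05 Pa = 3.32 bar.

ΔP ≈ 3.32 bar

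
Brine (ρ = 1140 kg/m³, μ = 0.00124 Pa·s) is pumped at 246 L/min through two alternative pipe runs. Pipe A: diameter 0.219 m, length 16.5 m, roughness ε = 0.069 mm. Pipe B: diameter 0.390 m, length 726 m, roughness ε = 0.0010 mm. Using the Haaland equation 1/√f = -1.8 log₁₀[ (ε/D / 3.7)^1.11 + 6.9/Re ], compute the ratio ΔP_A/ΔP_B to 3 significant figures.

ΔP_A/ΔP_B ≈ 0.359

Pipe A: V = Q/A = 0.0041/0.03767 = 0.1088 m/s; Re = 2.191e+04; ε/D = 0.000315; Haaland → f = 0.02575; ΔP_A = f(L/D)(ρV²/2) = 13.1 Pa.
Pipe B: V = Q/A = 0.0041/0.1195 = 0.03432 m/s; Re = 1.231e+04; ε/D = 2.56e-06; Haaland → f = 0.0292; ΔP_B = f(L/D)(ρV²/2) = 36.5 Pa.
ΔP_A/ΔP_B = 13.1/36.5 = 0.359.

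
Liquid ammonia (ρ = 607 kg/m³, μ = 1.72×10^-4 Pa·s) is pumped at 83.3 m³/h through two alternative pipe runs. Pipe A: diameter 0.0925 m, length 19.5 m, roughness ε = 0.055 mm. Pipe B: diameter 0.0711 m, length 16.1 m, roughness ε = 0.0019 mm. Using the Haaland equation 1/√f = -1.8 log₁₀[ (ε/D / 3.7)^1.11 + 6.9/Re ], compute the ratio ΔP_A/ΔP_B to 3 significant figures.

Pipe A: V = Q/A = 0.02314/0.00672 = 3.443 m/s; Re = 1.124e+06; ε/D = 0.000595; Haaland → f = 0.01775; ΔP_A = f(L/D)(ρV²/2) = 1.346e+04 Pa.
Pipe B: V = Q/A = 0.02314/0.00397 = 5.828 m/s; Re = 1.462e+06; ε/D = 2.67e-05; Haaland → f = 0.01152; ΔP_B = f(L/D)(ρV²/2) = 2.69e+04 Pa.
ΔP_A/ΔP_B = 1.346e+04/2.69e+04 = 0.501.

ΔP_A/ΔP_B ≈ 0.501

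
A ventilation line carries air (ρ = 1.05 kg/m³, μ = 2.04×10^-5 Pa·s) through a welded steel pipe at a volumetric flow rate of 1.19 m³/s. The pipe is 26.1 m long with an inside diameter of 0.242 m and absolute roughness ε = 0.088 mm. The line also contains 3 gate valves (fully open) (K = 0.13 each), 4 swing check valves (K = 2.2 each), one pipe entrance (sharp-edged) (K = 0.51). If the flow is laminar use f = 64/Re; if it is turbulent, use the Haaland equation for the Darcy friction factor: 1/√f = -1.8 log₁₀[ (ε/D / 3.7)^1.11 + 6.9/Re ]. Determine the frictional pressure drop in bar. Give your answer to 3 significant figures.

Cross-sectional area A = πD²/4 = π(0.242)²/4 = 0.046 m²; mean velocity V = Q/A = 1.19/0.046 = 25.87 m/s.
Reynolds number Re = ρVD/μ = 1.05 · 25.87 · 0.242 / 2.04e-05 = 3.223e+05.
Re > 4000 → turbulent. Relative roughness ε/D = 8.8e-05/0.242 = 0.000364. Haaland: 1/√f = -1.8 log₁₀[(0.000364/3.7)^1.11 + 6.9/3.223e+05] = -1.8 log₁₀[3.56e-05 + 2.14e-05] = 7.639, so f = 0.01714.
Total minor-loss coefficient ΣK = 3·0.13 + 4·2.2 + 1·0.51 = 9.7.
ΔP = [f·L/D + ΣK]·(ρV²/2) = [0.01714·26.1/0.242 + 9.7]·(1.05·25.87²/2) = [1.848 + 9.7]·351.4 = 4058 Pa.
ΔP = 4058 Pa = 0.0406 bar.

ΔP ≈ 0.0406 bar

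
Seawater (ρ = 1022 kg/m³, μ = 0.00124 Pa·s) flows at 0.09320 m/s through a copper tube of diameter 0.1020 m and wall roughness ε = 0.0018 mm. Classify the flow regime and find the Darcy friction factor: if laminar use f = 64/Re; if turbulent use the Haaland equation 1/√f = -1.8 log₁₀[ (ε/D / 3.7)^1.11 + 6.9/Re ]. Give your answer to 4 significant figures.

f ≈ 0.03308

Re = ρVD/μ = 1022·0.0932·0.102/0.00124 = 7835.
Re > 4000 → turbulent. ε/D = 1.8e-06/0.102 = 1.76e-05; Haaland: 1/√f = -1.8 log₁₀[1.24e-06 + 0.000881] = 5.498, so f = 0.03308.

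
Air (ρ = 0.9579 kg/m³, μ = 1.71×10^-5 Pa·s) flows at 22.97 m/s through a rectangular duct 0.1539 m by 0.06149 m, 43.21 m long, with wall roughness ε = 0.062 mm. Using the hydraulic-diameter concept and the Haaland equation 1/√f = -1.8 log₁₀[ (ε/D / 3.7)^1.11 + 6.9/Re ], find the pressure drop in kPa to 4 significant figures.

ΔP ≈ 2.563 kPa

Hydraulic diameter D_h = 4A/P = 4·(0.1539·0.06149)/(2·(0.1539+0.06149)) = 0.03785/0.4308 = 0.08787 m.
Re = ρVD_h/μ = 0.9579·22.97·0.08787/1.71e-05 = 1.131e+05.
ε/D_h = 6.2e-05/0.08787 = 0.000706; Haaland gives 1/√f = -1.8 log₁₀[7.43e-05+6.1e-05] = 6.963, so f = 0.02062.
ΔP = f(L/D_h)(ρV²/2) = 0.02062·43.21/0.08787·252.7 = 2563 Pa.
ΔP = 2.563 kPa.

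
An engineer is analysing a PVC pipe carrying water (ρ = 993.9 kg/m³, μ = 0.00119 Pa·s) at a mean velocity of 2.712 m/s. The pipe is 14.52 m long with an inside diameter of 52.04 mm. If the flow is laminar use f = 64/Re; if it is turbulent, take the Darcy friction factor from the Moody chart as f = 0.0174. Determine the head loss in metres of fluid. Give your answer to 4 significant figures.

Reynolds number Re = ρVD/μ = 993.9 · 2.712 · 0.05204 / 0.00119 = 1.179e+05.
Re > 4000 → turbulent; use the Moody-chart value f = 0.0174.
Darcy-Weisbach: ΔP = f(L/D)(ρV²/2) = 0.0174·(14.52/0.05204)·(993.9·2.712²/2) = 0.0174·279·3655 = 1.774e+04 Pa.
Head loss h_f = ΔP/(ρg) = 1.774e+04/(993.9·9.81) = 1.820 m.

h_f ≈ 1.820 m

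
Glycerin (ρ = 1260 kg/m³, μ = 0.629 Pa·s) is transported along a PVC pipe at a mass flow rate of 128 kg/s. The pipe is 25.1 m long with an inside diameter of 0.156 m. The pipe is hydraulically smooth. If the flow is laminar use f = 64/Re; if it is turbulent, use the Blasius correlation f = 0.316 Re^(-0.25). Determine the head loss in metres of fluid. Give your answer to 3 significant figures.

A = πD²/4 = π(0.156)²/4 = 0.01911 m²; mean velocity V = ṁ/(ρA) = 128/(1260 · 0.01911) = 5.315 m/s.
Reynolds number Re = ρVD/μ = 1260 · 5.315 · 0.156 / 0.629 = 1661.
Re < 2300 → laminar flow, so f = 64/Re = 64/1661 = 0.03853 (the turbulent correlation is not needed).
Darcy-Weisbach: ΔP = f(L/D)(ρV²/2) = 0.03853·(25.1/0.156)·(1260·5.315²/2) = 0.03853·160.9·1.78e+04 = 1.103e+05 Pa.
Head loss h_f = ΔP/(ρg) = 1.103e+05/(1260·9.81) = 8.93 m.

h_f ≈ 8.93 m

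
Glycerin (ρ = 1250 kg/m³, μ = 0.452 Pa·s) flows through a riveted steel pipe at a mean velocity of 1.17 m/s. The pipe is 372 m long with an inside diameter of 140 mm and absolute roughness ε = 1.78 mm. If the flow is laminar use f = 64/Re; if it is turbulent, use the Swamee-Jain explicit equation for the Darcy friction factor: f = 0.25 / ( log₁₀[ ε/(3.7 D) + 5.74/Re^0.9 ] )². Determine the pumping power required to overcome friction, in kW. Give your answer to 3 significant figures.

P ≈ 5.78 kW

Reynolds number Re = ρVD/μ = 1250 · 1.17 · 0.14 / 0.452 = 453.
Re < 2300 → laminar flow, so f = 64/Re = 64/453 = 0.1413 (the turbulent correlation is not needed).
Darcy-Weisbach: ΔP = f(L/D)(ρV²/2) = 0.1413·(372/0.14)·(1250·1.17²/2) = 0.1413·2657·855.6 = 3.212e+05 Pa.
Q = V·A = 1.17·0.01539 = 0.01801 m³/s.
Pumping power P = QΔP = 0.01801·3.212e+05 = 5785 W = 5.78 kW.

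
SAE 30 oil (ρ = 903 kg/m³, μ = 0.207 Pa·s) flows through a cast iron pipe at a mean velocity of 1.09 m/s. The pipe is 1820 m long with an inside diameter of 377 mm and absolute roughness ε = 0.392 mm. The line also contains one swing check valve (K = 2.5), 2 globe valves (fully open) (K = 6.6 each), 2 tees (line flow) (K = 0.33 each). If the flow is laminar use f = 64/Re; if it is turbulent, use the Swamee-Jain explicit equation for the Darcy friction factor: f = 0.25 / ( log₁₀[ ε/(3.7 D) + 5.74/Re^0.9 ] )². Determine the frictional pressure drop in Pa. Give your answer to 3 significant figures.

Reynolds number Re = ρVD/μ = 903 · 1.09 · 0.377 / 0.207 = 1793.
Re < 2300 → laminar flow, so f = 64/Re = 64/1793 = 0.0357 (the turbulent correlation is not needed).
Total minor-loss coefficient ΣK = 1·2.5 + 2·6.6 + 2·0.33 = 16.4.
ΔP = [f·L/D + ΣK]·(ρV²/2) = [0.0357·1820/0.377 + 16.4]·(903·1.09²/2) = [172.4 + 16.4]·536.4 = 1.012e+05 Pa.

ΔP ≈ 101000 Pa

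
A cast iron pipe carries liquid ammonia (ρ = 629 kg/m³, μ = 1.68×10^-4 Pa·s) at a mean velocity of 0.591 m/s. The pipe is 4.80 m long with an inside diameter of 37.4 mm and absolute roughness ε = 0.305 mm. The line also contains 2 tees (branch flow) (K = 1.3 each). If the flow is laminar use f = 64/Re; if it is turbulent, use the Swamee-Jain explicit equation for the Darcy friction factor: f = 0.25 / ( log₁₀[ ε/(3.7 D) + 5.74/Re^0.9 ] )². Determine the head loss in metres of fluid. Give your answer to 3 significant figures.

h_f ≈ 0.130 m

Reynolds number Re = ρVD/μ = 629 · 0.591 · 0.0374 / 0.000168 = 8.276e+04.
Re > 4000 → turbulent. Relative roughness ε/D = 0.000305/0.0374 = 0.00816. Swamee-Jain: f = 0.25/(log₁₀[0.00816/3.7 + 5.74/8.276e+04^0.9])² = 0.25/(log₁₀[0.0022 + 0.000215])² = 0.25/(-2.616)² = 0.03652.
Total minor-loss coefficient ΣK = 2·1.3 = 2.6.
ΔP = [f·L/D + ΣK]·(ρV²/2) = [0.03652·4.8/0.0374 + 2.6]·(629·0.591²/2) = [4.687 + 2.6]·109.8 = 800.5 Pa.
Head loss h_f = ΔP/(ρg) = 800.5/(629·9.81) = 0.130 m.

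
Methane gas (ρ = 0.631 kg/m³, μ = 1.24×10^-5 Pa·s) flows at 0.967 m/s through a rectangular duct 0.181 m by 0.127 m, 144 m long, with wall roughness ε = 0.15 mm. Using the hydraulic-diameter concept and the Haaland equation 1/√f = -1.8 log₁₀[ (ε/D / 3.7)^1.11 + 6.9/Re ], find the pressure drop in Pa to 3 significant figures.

ΔP ≈ 9.90 Pa

Hydraulic diameter D_h = 4A/P = 4·(0.181·0.127)/(2·(0.181+0.127)) = 0.09195/0.616 = 0.1493 m.
Re = ρVD_h/μ = 0.631·0.967·0.1493/1.24e-05 = 7345.
ε/D_h = 0.00015/0.1493 = 0.001; Haaland gives 1/√f = -1.8 log₁₀[0.00011+0.000939] = 5.362, so f = 0.03478.
ΔP = f(L/D_h)(ρV²/2) = 0.03478·144/0.1493·0.295 = 9.898 Pa.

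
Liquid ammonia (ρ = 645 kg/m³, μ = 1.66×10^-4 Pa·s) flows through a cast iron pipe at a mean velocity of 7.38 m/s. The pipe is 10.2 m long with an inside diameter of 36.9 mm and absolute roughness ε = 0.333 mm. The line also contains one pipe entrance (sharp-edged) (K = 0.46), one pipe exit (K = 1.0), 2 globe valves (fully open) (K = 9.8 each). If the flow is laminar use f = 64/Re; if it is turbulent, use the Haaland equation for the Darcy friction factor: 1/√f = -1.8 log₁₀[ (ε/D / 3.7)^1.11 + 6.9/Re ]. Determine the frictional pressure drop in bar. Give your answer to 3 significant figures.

ΔP ≈ 5.48 bar

Reynolds number Re = ρVD/μ = 645 · 7.38 · 0.0369 / 0.000166 = 1.058e+06.
Re > 4000 → turbulent. Relative roughness ε/D = 0.000333/0.0369 = 0.00902. Haaland: 1/√f = -1.8 log₁₀[(0.00902/3.7)^1.11 + 6.9/1.058e+06] = -1.8 log₁₀[0.00126 + 6.52e-06] = 5.216, so f = 0.03675.
Total minor-loss coefficient ΣK = 1·0.46 + 1·1 + 2·9.8 = 21.1.
ΔP = [f·L/D + ΣK]·(ρV²/2) = [0.03675·10.2/0.0369 + 21.1]·(645·7.38²/2) = [10.16 + 21.1]·1.756e+04 = 5.484e+05 Pa.
ΔP = 5.484e+05 Pa = 5.48 bar.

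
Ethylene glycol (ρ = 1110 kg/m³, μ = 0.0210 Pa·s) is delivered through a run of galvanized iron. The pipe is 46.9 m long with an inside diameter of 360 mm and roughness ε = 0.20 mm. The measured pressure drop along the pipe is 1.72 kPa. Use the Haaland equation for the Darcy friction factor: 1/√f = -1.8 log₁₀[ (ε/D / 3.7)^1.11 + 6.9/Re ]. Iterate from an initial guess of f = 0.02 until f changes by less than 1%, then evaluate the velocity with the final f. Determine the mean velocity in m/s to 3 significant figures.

V ≈ 0.930 m/s

Rearranging Darcy-Weisbach: V = √(2·ΔP·D/(f·L·ρ)). With ε/D = 0.0002/0.36 = 0.000556, iterate starting from f = 0.02:
  f = 0.02 → V = √(2·1720·0.36/(0.02·46.9·1110)) = 1.091 m/s; Re = ρVD/μ = 2.075e+04; f → 0.02655
  f = 0.02655 → V = 0.9466 m/s; Re = 1.801e+04; f → 0.0274
  f = 0.0274 → V = 0.9318 m/s; Re = 1.773e+04; f → 0.02749
Converged (Δf/f < 1%). With the final f = 0.02749: V = √(2·1720·0.36/(0.02749·46.9·1110)) = 0.9302 m/s.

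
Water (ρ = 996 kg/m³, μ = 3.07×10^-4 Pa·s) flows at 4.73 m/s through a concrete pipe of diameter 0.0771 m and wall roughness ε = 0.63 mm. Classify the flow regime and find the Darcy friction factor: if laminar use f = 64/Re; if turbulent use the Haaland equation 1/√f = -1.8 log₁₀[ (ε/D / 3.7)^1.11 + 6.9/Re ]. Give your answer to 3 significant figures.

Re = ρVD/μ = 996·4.73·0.0771/0.000307 = 1.183e+06.
Re > 4000 → turbulent. ε/D = 0.00063/0.0771 = 0.00817; Haaland: 1/√f = -1.8 log₁₀[0.00113 + 5.83e-06] = 5.302, so f = 0.03557.

f ≈ 0.0356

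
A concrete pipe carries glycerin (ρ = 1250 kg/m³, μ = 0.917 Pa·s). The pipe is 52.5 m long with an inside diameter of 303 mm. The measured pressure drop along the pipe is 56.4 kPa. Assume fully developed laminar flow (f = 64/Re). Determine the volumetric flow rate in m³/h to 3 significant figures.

Q ≈ 872 m³/h

For laminar flow, f = 64/Re with Re = ρVD/μ, so Darcy-Weisbach reduces to ΔP = 32μLV/D². Solving for V: V = ΔP·D²/(32μL) = 5.64e+04·(0.303)²/(32·0.917·52.5) = 3.361 m/s.
Check: Re = ρVD/μ = 1250·3.361·0.303/0.917 = 1388 < 2300, so the laminar assumption holds.
Q = V·A = 3.361·(π/4·0.303²) = 0.2424 m³/s = 872 m³/h.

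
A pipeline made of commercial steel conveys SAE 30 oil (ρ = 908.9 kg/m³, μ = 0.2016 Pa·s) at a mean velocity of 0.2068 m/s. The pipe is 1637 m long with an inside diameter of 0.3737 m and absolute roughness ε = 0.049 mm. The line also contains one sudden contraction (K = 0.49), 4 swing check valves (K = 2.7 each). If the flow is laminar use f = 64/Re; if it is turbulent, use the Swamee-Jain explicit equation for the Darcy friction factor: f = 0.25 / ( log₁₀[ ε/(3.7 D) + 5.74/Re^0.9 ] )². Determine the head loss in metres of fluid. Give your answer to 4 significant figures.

h_f ≈ 1.779 m

Reynolds number Re = ρVD/μ = 908.9 · 0.2068 · 0.3737 / 0.202 = 348.4.
Re < 2300 → laminar flow, so f = 64/Re = 64/348.4 = 0.1837 (the turbulent correlation is not needed).
Total minor-loss coefficient ΣK = 1·0.49 + 4·2.7 = 11.3.
ΔP = [f·L/D + ΣK]·(ρV²/2) = [0.1837·1637/0.3737 + 11.3]·(908.9·0.2068²/2) = [804.6 + 11.3]·19.44 = 1.586e+04 Pa.
Head loss h_f = ΔP/(ρg) = 1.586e+04/(908.9·9.81) = 1.779 m.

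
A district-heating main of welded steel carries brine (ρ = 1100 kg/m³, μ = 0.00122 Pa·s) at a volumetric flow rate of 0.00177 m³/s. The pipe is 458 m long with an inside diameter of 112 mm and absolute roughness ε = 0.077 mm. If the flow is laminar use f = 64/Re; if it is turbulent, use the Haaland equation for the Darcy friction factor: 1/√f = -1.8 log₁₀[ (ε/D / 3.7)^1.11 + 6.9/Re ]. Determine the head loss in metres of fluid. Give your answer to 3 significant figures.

Cross-sectional area A = πD²/4 = π(0.112)²/4 = 0.009852 m²; mean velocity V = Q/A = 0.00177/0.009852 = 0.1797 m/s.
Reynolds number Re = ρVD/μ = 1100 · 0.1797 · 0.112 / 0.00122 = 1.814e+04.
Re > 4000 → turbulent. Relative roughness ε/D = 7.7e-05/0.112 = 0.000687. Haaland: 1/√f = -1.8 log₁₀[(0.000687/3.7)^1.11 + 6.9/1.814e+04] = -1.8 log₁₀[7.22e-05 + 0.00038] = 6.02, so f = 0.0276.
Darcy-Weisbach: ΔP = f(L/D)(ρV²/2) = 0.0276·(458/0.112)·(1100·0.1797²/2) = 0.0276·4089·17.75 = 2003 Pa.
Head loss h_f = ΔP/(ρg) = 2003/(1100·9.81) = 0.186 m.

h_f ≈ 0.186 m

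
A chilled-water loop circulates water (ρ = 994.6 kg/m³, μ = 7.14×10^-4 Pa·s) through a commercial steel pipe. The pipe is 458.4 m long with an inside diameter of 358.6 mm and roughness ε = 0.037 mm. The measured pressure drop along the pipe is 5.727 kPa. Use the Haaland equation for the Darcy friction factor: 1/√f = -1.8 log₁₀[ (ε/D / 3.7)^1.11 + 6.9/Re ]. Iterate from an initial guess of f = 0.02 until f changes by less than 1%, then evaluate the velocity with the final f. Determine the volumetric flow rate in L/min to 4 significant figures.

Rearranging Darcy-Weisbach: V = √(2·ΔP·D/(f·L·ρ)). With ε/D = 3.7e-05/0.3586 = 0.000103, iterate starting from f = 0.02:
  f = 0.02 → V = √(2·5727·0.3586/(0.02·458.4·994.6)) = 0.6712 m/s; Re = ρVD/μ = 3.353e+05; f → 0.01503
  f = 0.01503 → V = 0.7743 m/s; Re = 3.868e+05; f → 0.01475
  f = 0.01475 → V = 0.7815 m/s; Re = 3.904e+05; f → 0.01473
Converged (Δf/f < 1%). With the final f = 0.01473: V = √(2·5727·0.3586/(0.01473·458.4·994.6)) = 0.782 m/s.
Q = V·A = 0.782·(π/4·0.3586²) = 0.07898 m³/s = 4739 L/min.

Q ≈ 4739 L/min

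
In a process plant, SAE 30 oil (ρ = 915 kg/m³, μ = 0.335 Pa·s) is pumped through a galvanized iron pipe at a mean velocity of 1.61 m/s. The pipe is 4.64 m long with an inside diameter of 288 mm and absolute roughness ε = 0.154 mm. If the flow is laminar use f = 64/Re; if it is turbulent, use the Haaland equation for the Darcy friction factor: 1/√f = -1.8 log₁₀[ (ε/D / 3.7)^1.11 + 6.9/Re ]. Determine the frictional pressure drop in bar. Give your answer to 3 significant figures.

Reynolds number Re = ρVD/μ = 915 · 1.61 · 0.288 / 0.335 = 1266.
Re < 2300 → laminar flow, so f = 64/Re = 64/1266 = 0.05053 (the turbulent correlation is not needed).
Darcy-Weisbach: ΔP = f(L/D)(ρV²/2) = 0.05053·(4.64/0.288)·(915·1.61²/2) = 0.05053·16.11·1186 = 965.5 Pa.
ΔP = 965.5 Pa = 0.00966 bar.

ΔP ≈ 0.00966 bar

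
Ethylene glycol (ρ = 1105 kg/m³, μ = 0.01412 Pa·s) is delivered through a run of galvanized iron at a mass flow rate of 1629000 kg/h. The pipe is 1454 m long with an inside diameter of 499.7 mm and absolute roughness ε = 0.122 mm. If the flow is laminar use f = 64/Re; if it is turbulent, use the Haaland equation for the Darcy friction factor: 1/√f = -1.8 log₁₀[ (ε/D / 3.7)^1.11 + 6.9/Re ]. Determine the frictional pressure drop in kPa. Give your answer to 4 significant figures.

ṁ = 1629000 kg/h = 1629000/3600 = 452.5 kg/s.
A = πD²/4 = π(0.4997)²/4 = 0.1961 m²; mean velocity V = ṁ/(ρA) = 452.5/(1105 · 0.1961) = 2.088 m/s.
Reynolds number Re = ρVD/μ = 1105 · 2.088 · 0.4997 / 0.0141 = 8.166e+04.
Re > 4000 → turbulent. Relative roughness ε/D = 0.000122/0.4997 = 0.000244. Haaland: 1/√f = -1.8 log₁₀[(0.000244/3.7)^1.11 + 6.9/8.166e+04] = -1.8 log₁₀[2.29e-05 + 8.45e-05] = 7.144, so f = 0.01959.
Darcy-Weisbach: ΔP = f(L/D)(ρV²/2) = 0.01959·(1454/0.4997)·(1105·2.088²/2) = 0.01959·2910·2409 = 1.373e+05 Pa.
ΔP = 1.373e+05 Pa = 137.3 kPa.

ΔP ≈ 137.3 kPa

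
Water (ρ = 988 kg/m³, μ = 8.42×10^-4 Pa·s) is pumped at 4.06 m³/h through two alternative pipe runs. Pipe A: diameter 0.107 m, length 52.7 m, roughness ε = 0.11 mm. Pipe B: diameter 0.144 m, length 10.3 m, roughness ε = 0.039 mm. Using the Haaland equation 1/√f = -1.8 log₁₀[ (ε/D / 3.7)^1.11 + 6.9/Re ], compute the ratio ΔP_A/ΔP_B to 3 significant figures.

Pipe A: V = Q/A = 0.001128/0.008992 = 0.1254 m/s; Re = 1.575e+04; ε/D = 0.00103; Haaland → f = 0.02906; ΔP_A = f(L/D)(ρV²/2) = 111.2 Pa.
Pipe B: V = Q/A = 0.001128/0.01629 = 0.06925 m/s; Re = 1.17e+04; ε/D = 0.000271; Haaland → f = 0.02994; ΔP_B = f(L/D)(ρV²/2) = 5.073 Pa.
ΔP_A/ΔP_B = 111.2/5.073 = 21.9.

ΔP_A/ΔP_B ≈ 21.9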